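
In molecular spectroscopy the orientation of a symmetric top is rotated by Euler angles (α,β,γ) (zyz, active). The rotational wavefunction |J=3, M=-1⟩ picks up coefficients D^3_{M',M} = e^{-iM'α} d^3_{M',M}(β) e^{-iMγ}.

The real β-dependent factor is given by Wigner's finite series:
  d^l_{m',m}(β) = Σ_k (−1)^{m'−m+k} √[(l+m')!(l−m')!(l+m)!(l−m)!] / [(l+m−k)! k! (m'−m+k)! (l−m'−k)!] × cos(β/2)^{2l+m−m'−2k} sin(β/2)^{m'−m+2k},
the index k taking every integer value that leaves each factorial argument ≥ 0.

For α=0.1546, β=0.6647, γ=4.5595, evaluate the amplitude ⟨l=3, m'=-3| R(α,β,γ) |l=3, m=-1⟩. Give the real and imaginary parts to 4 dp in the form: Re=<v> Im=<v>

Re=0.1007 Im=-0.3134

Split into d^3_{-3,-1}(β=0.6647) × two z-phases.
c=cos(0.6647/2)=0.945278, s=sin(0.6647/2)=0.326265; N=√[1·720·2·24]=185.903201
Admissible k: 2..2 (factorial args all ≥0)
  k=2: (−1)^0·185.9032/(48)·0.9453^4·0.3263^2 = +0.329174
d^3_{-3,-1}(0.6647) = +0.329174
Phases: e^{-i·(-3)·0.1546}=+0.894359+0.447350i, e^{-i·(-1)·4.5595}=-0.152294-0.988335i ⇒ D=+0.100703-0.313392i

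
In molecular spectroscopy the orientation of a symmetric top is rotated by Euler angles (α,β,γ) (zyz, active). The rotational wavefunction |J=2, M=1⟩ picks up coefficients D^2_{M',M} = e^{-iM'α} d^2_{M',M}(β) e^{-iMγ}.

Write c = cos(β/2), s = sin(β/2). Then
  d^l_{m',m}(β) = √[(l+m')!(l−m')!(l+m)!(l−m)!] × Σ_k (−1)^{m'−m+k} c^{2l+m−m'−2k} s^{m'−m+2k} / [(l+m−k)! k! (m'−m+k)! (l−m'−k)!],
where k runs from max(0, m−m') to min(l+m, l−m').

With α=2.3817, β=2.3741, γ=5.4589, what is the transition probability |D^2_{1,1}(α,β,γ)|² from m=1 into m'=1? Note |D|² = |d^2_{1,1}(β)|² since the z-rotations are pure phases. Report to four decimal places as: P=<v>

P=0.1169

D^2_{1,1}(2.3817,2.3741,5.4589) = e^{-i·1·2.3817}·d^2_{1,1}(2.3741)·e^{-i·1·5.4589}. Compute d first:
Half-angle: c=0.374397, s=0.927269. N=√(6·1·6·1)=6.000000
k∈{0,1} keeps every argument non-negative
  k=0: (−1)^0·6.0000/(6)·0.3744^4·0.9273^0 = +0.019648
  k=1: (−1)^1·6.0000/(2)·0.3744^2·0.9273^2 = -0.361574
d^2_{1,1}(2.3741) = +0.019648 -0.361574 = -0.341925
|D^2_{1,1}|² = |d^2_{1,1}(β)|² = (-0.341925)² = 0.116913 (the z-rotation phases have unit modulus)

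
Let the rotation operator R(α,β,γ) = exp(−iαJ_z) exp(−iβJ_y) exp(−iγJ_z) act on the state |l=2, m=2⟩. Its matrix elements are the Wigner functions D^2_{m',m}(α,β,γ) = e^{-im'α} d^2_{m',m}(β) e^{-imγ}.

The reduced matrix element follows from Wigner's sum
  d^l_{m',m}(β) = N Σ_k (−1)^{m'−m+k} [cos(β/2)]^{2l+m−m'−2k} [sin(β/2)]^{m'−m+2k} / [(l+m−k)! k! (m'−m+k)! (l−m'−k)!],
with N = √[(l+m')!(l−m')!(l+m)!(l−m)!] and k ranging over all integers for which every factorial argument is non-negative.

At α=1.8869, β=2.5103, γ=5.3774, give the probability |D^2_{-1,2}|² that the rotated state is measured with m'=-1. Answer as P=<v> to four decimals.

First d^2_{-1,2}(β=2.5103), then the phase factors e^{-i(-1)α} and e^{-i(2)γ}:
c=cos(2.5103/2)=0.310431, s=sin(2.5103/2)=0.950596; N=√[1·6·24·1]=12.000000
k∈{3} keeps every argument non-negative
  k=3: (−1)^0·12.0000/(6)·0.3104^1·0.9506^3 = +0.533314
d^2_{-1,2}(2.5103) = +0.533314
|D^2_{-1,2}|² = |d^2_{-1,2}(β)|² = (+0.533314)² = 0.284424 (the z-rotation phases have unit modulus)

P=0.2844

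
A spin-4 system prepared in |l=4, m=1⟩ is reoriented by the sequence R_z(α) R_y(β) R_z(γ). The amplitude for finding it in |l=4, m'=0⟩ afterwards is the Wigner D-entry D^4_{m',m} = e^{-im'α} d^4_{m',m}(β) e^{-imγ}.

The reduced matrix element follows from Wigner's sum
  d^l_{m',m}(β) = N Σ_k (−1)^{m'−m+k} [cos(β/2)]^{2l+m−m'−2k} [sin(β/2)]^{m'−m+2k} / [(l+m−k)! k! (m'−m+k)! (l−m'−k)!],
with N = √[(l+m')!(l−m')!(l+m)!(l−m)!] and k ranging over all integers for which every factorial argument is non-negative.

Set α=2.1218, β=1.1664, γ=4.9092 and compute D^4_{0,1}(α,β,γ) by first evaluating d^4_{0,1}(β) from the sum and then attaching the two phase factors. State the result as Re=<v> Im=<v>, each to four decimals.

Re=-0.0758 Im=-0.3800

First d^4_{0,1}(β=1.1664), then the phase factors e^{-i(0)α} and e^{-i(1)γ}:
With c≡cos(β/2)=0.834705 and s≡sin(β/2)=0.550698, N=[24·24·120·6]^{1/2}=643.987578
k∈{1,2,3,4} keeps every argument non-negative
  k=1: (−1)^0·643.9876/(144)·0.8347^7·0.5507^1 = +0.695278
  k=2: (−1)^1·643.9876/(24)·0.8347^5·0.5507^3 = -1.815811
  k=3: (−1)^2·643.9876/(24)·0.8347^3·0.5507^5 = +0.790372
  k=4: (−1)^3·643.9876/(144)·0.8347^1·0.5507^7 = -0.057338
d^4_{0,1}(1.1664) = +0.695278 -1.815811 +0.790372 -0.057338 = -0.387499
Attach z-rotation phases: D = e^{-i(0)(2.1218)}·(-0.387499)·e^{-i(1)(4.9092)} = -0.075773-0.380018i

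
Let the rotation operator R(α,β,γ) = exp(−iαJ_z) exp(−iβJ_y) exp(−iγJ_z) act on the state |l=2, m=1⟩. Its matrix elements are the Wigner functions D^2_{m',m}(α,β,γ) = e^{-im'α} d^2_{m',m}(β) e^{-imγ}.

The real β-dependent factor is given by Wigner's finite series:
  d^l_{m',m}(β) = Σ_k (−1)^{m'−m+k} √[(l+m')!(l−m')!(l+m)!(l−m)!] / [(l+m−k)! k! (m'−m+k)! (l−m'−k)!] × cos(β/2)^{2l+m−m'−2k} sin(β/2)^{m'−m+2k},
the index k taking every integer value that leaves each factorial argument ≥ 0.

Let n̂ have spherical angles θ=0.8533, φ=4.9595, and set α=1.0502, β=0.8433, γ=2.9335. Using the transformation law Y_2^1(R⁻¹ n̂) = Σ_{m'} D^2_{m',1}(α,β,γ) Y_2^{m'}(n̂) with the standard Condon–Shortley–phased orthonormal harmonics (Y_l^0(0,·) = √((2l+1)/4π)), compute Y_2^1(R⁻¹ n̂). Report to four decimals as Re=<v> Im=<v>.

Re=-0.0181 Im=-0.0172

Need the full column D^2_{m',1} for m'=−2..2 at α=1.0502, β=0.8433, γ=2.9335.
cos(β/2)=0.912415, sin(β/2)=0.409266
d^2_{-2,1}: single k=3 term ⇒ +0.125095;  D = +0.084137-0.092573i
d^2_{-1,1}: k∈[2..3] ⇒ +0.418329 -0.028056 = +0.390273;  D = -0.119986-0.371371i
d^2_{0,1}: k∈[1..2] ⇒ +0.761481 -0.153210 = +0.608271;  D = -0.595149-0.125665i
d^2_{1,1}: k∈[0..1] ⇒ +0.693058 -0.418329 = +0.274728;  D = -0.182939+0.204961i
d^2_{2,1}: single k=0 term ⇒ -0.621746;  D = -0.196472-0.589888i
Y_2^{m'}(θ=0.8533,φ=4.9595) and Σ D·Y over m':
  (+0.0841-0.0926i)·(-0.1930+0.1040i)  (-0.1200-0.3714i)·(+0.0936+0.3711i)  (-0.5951-0.1257i)·(+0.0936+0.0000i)  (-0.1829+0.2050i)·(-0.0936+0.3711i)  (-0.1965-0.5899i)·(-0.1930-0.1040i)
Y_2^1(R⁻¹ n̂) = -0.018130-0.017200i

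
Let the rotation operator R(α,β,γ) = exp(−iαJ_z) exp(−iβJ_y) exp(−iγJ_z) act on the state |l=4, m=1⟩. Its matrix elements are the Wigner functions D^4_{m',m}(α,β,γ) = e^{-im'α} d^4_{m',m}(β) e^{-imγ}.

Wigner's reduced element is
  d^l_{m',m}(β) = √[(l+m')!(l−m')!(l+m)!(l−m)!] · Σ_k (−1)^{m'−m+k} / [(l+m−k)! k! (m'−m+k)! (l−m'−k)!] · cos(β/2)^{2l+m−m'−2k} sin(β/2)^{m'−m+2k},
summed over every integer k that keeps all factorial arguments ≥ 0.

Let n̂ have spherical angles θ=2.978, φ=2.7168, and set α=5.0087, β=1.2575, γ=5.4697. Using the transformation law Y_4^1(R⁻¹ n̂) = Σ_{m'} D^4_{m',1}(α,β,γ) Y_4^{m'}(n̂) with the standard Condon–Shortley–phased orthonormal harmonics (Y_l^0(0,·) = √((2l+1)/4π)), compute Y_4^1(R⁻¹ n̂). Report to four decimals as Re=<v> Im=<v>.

Re=-0.2520 Im=-0.2035

Need the full column D^4_{m',1} for m'=−4..4 at α=5.0087, β=1.2575, γ=5.4697.
cos(β/2)=0.808763, sin(β/2)=0.588134
d^4_{-4,1}: single k=5 term ⇒ +0.278574;  D = -0.115606+0.253454i
d^4_{-3,1}: k∈[4..5] ⇒ +0.677190 -0.214868 = +0.462322;  D = -0.458323-0.060676i
d^4_{-2,1}: k∈[3..5] ⇒ +0.995524 -0.789683 +0.083520 = +0.289361;  D = -0.047439-0.285446i
d^4_{-1,1}: k∈[2..5] ⇒ +0.968014 -1.535723 +0.406063 -0.014316 = -0.175962;  D = -0.157593+0.078276i
d^4_{0,1}: k∈[1..4] ⇒ +0.595308 -1.888874 +0.998879 -0.088038 = -0.382725;  D = -0.262920-0.278121i
d^4_{1,1}: k∈[0..3] ⇒ +0.183051 -1.452021 +1.535723 -0.270708 = -0.003955;  D = +0.001956-0.003438i
d^4_{2,1}: k∈[0..2] ⇒ -0.564759 +1.493286 -0.526456 = +0.402072;  D = -0.392305-0.088083i
d^4_{3,1}: k∈[0..1] ⇒ +0.768337 -0.677190 = +0.091147;  D = -0.006870-0.090888i
d^4_{4,1}: single k=0 term ⇒ -0.526782;  D = -0.490797+0.191356i
Y_4^{m'}(θ=2.978,φ=2.7168) and Σ D·Y over m':
  (-0.1156+0.2535i)·(-0.0000+0.0003i)  (-0.4583-0.0607i)·(+0.0016+0.0051i)  (-0.0474-0.2854i)·(+0.0341+0.0387i)  (-0.1576+0.0783i)·(+0.2642+0.1195i)  (-0.2629-0.2781i)·(+0.7367+0.0000i)  (+0.0020-0.0034i)·(-0.2642+0.1195i)  (-0.3923-0.0881i)·(+0.0341-0.0387i)  (-0.0069-0.0909i)·(-0.0016+0.0051i)  (-0.4908+0.1914i)·(-0.0000-0.0003i)
Y_4^1(R⁻¹ n̂) = -0.252035-0.203480i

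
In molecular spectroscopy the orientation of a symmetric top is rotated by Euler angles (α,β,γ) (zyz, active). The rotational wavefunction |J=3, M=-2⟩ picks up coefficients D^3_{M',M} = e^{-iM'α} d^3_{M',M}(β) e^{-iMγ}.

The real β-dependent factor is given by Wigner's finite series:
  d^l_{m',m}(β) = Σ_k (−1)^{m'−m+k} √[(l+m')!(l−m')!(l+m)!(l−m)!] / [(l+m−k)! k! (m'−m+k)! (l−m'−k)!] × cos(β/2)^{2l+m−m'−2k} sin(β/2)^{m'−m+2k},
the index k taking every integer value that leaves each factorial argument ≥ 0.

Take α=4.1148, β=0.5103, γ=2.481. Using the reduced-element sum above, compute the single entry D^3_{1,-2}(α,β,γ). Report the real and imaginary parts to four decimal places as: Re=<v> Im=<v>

Re=-0.0589 Im=-0.0667

D^3_{1,-2}(4.1148,0.5103,2.481) = e^{-i·1·4.1148}·d^3_{1,-2}(0.5103)·e^{-i·-2·2.481}. Compute d first:
c=cos(0.5103/2)=0.967625, s=sin(0.5103/2)=0.252391; N=√[24·2·1·120]=75.894664
k: max(0,(-2)−(1))=0 … min(3+(-2),3−(1))=1
  k=0: (−1)^3·75.8947/(12)·0.9676^3·0.2524^3 = -0.092124
  k=1: (−1)^4·75.8947/(24)·0.9676^1·0.2524^5 = +0.003134
d^3_{1,-2}(0.5103) = -0.092124 +0.003134 = -0.088990
D = (-0.562651+0.826695i)·(-0.088990)·(+0.247027-0.969009i) = -0.058919-0.066692i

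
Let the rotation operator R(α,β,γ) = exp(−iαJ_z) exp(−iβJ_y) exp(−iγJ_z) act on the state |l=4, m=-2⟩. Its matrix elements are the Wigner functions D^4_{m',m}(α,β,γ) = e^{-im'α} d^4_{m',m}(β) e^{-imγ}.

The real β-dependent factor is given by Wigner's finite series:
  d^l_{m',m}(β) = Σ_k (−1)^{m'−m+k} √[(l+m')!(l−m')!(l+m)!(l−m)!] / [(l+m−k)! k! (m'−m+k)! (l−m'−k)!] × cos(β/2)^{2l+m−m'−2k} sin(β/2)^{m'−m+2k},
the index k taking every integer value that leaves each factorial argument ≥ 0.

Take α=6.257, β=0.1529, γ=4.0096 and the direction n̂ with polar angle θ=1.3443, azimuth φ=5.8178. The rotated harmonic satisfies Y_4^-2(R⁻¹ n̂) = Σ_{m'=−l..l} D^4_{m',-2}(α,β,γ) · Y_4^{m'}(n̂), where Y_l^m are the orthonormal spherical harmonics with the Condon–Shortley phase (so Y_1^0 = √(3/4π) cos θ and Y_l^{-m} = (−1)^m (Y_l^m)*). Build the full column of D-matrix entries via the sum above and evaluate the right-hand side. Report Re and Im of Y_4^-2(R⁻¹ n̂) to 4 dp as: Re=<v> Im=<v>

Re=0.0288 Im=-0.0152

Need the full column D^4_{m',-2} for m'=−4..4 at α=6.257, β=0.1529, γ=4.0096.
cos(β/2)=0.997079, sin(β/2)=0.076376
d^4_{-4,-2}: single k=2 term ⇒ +0.030330;  D = -0.001833+0.030274i
d^4_{-3,-2}: k∈[1..2] ⇒ +0.279979 -0.004928 = +0.275051;  D = -0.023807+0.274019i
d^4_{-2,-2}: k∈[0..2] ⇒ +0.976870 -0.068781 +0.000504 = +0.908594;  D = -0.102315+0.902815i
d^4_{-1,-2}: k∈[0..2] ⇒ -0.317467 +0.009314 -0.000036 = -0.308189;  D = +0.042711-0.305215i
d^4_{0,-2}: k∈[0..2] ⇒ +0.054376 -0.000851 +0.000002 = +0.053527;  D = -0.008803+0.052798i
d^4_{1,-2}: k∈[0..2] ⇒ -0.006209 +0.000055 -0.000000 = -0.006154;  D = +0.001171-0.006042i
d^4_{2,-2}: k∈[0..2] ⇒ +0.000504 -0.000002 +0.000000 = +0.000502;  D = -0.000108+0.000490i
d^4_{3,-2}: k∈[0..1] ⇒ -0.000029 +0.000000 = -0.000029;  D = +0.000007-0.000028i
d^4_{4,-2}: single k=0 term ⇒ +0.000001;  D = -0.000000+0.000001i
Y_4^{m'}(θ=1.3443,φ=5.8178) and Σ D·Y over m':
  (-0.0018+0.0303i)·(-0.1144+0.3823i)  (-0.0238+0.2740i)·(+0.0452+0.2561i)  (-0.1023+0.9028i)·(-0.1227-0.1648i)  (+0.0427-0.3052i)·(-0.2449-0.1230i)  (-0.0088+0.0528i)·(+0.1667+0.0000i)  (+0.0012-0.0060i)·(+0.2449-0.1230i)  (-0.0001+0.0005i)·(-0.1227+0.1648i)  (+0.0000-0.0000i)·(-0.0452+0.2561i)  (-0.0000+0.0000i)·(-0.1144-0.3823i)
Y_4^-2(R⁻¹ n̂) = +0.028779-0.015228i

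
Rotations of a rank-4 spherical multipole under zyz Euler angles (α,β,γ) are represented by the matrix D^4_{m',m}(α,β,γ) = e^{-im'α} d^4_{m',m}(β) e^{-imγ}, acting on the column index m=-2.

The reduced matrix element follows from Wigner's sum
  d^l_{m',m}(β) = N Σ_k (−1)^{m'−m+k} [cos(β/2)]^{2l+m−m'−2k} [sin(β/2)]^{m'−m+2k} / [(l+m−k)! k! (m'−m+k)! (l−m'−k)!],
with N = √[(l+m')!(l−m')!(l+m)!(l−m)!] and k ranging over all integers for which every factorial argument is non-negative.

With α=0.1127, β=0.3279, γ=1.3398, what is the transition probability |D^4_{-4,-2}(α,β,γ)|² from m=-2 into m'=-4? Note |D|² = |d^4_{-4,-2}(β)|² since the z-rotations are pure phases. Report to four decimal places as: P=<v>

P=0.0169

D^4_{-4,-2}(0.1127,0.3279,1.3398) = e^{-i·-4·0.1127}·d^4_{-4,-2}(0.3279)·e^{-i·-2·1.3398}. Compute d first:
With c≡cos(β/2)=0.986590 and s≡sin(β/2)=0.163217, N=[1·40320·2·720]^{1/2}=7619.763776
k: max(0,(-2)−(-4))=2 … min(4+(-2),4−(-4))=2
  k=2: (−1)^0·7619.7638/(1440)·0.9866^6·0.1632^2 = +0.129995
d^4_{-4,-2}(0.3279) = +0.129995
|D^4_{-4,-2}|² = |d^4_{-4,-2}(β)|² = (+0.129995)² = 0.016899 (the z-rotation phases have unit modulus)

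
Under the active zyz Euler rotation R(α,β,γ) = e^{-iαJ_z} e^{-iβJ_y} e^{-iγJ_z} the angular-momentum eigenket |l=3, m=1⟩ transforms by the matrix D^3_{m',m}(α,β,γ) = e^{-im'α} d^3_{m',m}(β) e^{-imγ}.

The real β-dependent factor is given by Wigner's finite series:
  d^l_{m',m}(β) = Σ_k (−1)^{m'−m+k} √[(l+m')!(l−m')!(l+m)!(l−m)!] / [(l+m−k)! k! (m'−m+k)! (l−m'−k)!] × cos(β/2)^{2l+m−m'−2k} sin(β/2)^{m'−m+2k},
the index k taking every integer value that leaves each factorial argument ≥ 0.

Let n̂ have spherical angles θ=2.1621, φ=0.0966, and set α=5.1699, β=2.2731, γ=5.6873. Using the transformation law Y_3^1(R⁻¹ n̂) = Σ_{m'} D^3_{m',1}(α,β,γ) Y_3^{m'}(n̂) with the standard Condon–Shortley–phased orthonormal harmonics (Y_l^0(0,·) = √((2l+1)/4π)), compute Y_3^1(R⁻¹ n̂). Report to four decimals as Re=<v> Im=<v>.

Need the full column D^3_{m',1} for m'=−3..3 at α=5.1699, β=2.2731, γ=5.6873.
cos(β/2)=0.420727, sin(β/2)=0.907187
d^3_{-3,1}: single k=4 term ⇒ +0.464338;  D = -0.428112-0.179804i
d^3_{-2,1}: k∈[3..4] ⇒ +0.351659 -0.817495 = -0.465836;  D = +0.027882+0.465001i
d^3_{-1,1}: k∈[2..4] ⇒ +0.154720 -0.959132 +0.557419 = -0.246993;  D = -0.214663+0.122168i
d^3_{0,1}: k∈[1..3] ⇒ +0.041427 -0.577834 +0.895521 = +0.359114;  D = +0.297222+0.201550i
d^3_{1,1}: k∈[0..2] ⇒ +0.005546 -0.206293 +0.719349 = +0.518602;  D = -0.071532+0.513645i
d^3_{2,1}: k∈[0..1] ⇒ -0.037818 +0.351659 = +0.313841;  D = -0.297994+0.098467i
d^3_{3,1}: single k=0 term ⇒ +0.099871;  D = -0.069999-0.071235i
Y_3^{m'}(θ=2.1621,φ=0.0966) and Σ D·Y over m':
  (-0.4281-0.1798i)·(+0.2288-0.0682i)  (+0.0279+0.4650i)·(-0.3854+0.0754i)  (-0.2147+0.1222i)·(+0.1479-0.0143i)  (+0.2972+0.2015i)·(+0.3009+0.0000i)  (-0.0715+0.5136i)·(-0.1479-0.0143i)  (-0.2980+0.0985i)·(-0.3854-0.0754i)  (-0.0700-0.0712i)·(-0.2288-0.0682i)
Y_3^1(R⁻¹ n̂) = +0.054765-0.176577i

Re=0.0548 Im=-0.1766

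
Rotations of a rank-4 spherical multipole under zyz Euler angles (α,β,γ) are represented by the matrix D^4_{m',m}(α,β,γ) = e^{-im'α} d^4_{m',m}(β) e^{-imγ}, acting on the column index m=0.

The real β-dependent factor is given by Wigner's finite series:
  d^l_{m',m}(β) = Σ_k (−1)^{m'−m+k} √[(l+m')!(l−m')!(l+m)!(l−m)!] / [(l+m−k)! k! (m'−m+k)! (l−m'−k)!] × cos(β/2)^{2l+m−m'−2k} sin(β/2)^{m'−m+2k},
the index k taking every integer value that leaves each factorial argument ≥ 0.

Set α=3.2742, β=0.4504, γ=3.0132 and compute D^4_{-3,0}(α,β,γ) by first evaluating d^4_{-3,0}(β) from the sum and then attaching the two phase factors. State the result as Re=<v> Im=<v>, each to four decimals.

Split into d^4_{-3,0}(β=0.4504) × two z-phases.
Half-angle: c=0.974749, s=0.223301. N=√(1·5040·24·24)=1703.830978
Admissible k: 3..4 (factorial args all ≥0)
  k=3: (−1)^0·1703.8310/(144)·0.9747^5·0.2233^3 = +0.115932
  k=4: (−1)^1·1703.8310/(144)·0.9747^3·0.2233^5 = -0.006084
d^4_{-3,0}(0.4504) = +0.115932 -0.006084 = +0.109848
D = (-0.921907-0.387411i)·(+0.109848)·(+1.000000+0.000000i) = -0.101269-0.042556i

Re=-0.1013 Im=-0.0426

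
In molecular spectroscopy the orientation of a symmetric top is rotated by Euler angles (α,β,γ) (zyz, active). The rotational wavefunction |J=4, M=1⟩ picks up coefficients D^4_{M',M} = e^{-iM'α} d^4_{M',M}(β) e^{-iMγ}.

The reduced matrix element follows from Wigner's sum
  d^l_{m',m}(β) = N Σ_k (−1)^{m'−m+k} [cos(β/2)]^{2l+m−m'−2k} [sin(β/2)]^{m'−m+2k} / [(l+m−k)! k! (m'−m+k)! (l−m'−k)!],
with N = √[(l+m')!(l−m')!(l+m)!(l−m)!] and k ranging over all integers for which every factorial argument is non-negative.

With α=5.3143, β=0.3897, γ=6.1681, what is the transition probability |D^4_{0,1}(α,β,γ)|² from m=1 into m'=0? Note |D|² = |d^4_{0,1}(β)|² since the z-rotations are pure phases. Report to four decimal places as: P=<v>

P=0.3450

First d^4_{0,1}(β=0.3897), then the phase factors e^{-i(0)α} and e^{-i(1)γ}:
c=cos(0.3897/2)=0.981077, s=sin(0.3897/2)=0.193619; N=√[24·24·120·6]=643.987578
The bounds max(0,m−m')=1 and min(l+m,l−m')=4 give 4 terms
  k=1: (−1)^0·643.9876/(144)·0.9811^7·0.1936^1 = +0.757503
  k=2: (−1)^1·643.9876/(24)·0.9811^5·0.1936^3 = -0.177022
  k=3: (−1)^2·643.9876/(24)·0.9811^3·0.1936^5 = +0.006895
  k=4: (−1)^3·643.9876/(144)·0.9811^1·0.1936^7 = -0.000045
d^4_{0,1}(0.3897) = +0.757503 -0.177022 +0.006895 -0.000045 = +0.587331
|D^4_{0,1}|² = |d^4_{0,1}(β)|² = (+0.587331)² = 0.344958 (the z-rotation phases have unit modulus)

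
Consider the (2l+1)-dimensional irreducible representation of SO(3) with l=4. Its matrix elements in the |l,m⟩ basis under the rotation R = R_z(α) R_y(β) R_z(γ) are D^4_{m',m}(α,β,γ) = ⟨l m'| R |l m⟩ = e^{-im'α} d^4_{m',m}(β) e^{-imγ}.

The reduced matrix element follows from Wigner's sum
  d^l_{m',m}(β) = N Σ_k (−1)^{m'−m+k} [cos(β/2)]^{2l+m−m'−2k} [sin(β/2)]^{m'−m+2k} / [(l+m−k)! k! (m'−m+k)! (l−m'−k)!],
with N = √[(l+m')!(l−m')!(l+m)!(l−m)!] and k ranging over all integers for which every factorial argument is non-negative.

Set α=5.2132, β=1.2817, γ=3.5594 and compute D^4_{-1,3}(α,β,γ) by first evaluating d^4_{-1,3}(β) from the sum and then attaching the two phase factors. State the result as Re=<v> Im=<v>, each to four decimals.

Re=0.3178 Im=0.3394

D^4_{-1,3}(5.2132,1.2817,3.5594) = e^{-i·-1·5.2132}·d^4_{-1,3}(1.2817)·e^{-i·3·3.5594}. Compute d first:
With c≡cos(β/2)=0.801588 and s≡sin(β/2)=0.597877, N=[6·120·5040·1]^{1/2}=1904.940944
k∈{4,5} keeps every argument non-negative
  k=4: (−1)^0·1904.9409/(144)·0.8016^4·0.5979^4 = +0.697864
  k=5: (−1)^1·1904.9409/(240)·0.8016^2·0.5979^6 = -0.232940
d^4_{-1,3}(1.2817) = +0.697864 -0.232940 = +0.464924
D = (+0.480137-0.877193i)·(+0.464924)·(-0.312073+0.950058i) = +0.317798+0.339351i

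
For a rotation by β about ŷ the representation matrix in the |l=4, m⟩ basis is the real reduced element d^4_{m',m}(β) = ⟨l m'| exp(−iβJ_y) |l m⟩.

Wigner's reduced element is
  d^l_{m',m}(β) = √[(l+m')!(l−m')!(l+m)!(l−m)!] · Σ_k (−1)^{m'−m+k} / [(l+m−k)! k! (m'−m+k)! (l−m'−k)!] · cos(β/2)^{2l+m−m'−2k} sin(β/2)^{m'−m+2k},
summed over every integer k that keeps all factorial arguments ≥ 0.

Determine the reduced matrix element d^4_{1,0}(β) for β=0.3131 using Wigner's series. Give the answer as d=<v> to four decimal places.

d^4_{1,0}(β=0.3131) via Wigner's sum:
With c≡cos(β/2)=0.987771 and s≡sin(β/2)=0.155911, N=[120·6·24·24]^{1/2}=643.987578
k∈{0,1,2,3} keeps every argument non-negative
  k=0: (−1)^1·643.9876/(144)·0.9878^7·0.1559^1 = -0.639715
  k=1: (−1)^2·643.9876/(24)·0.9878^5·0.1559^3 = +0.095627
  k=2: (−1)^3·643.9876/(24)·0.9878^3·0.1559^5 = -0.002382
  k=3: (−1)^4·643.9876/(144)·0.9878^1·0.1559^7 = +0.000010
d^4_{1,0}(0.3131) = -0.639715 +0.095627 -0.002382 +0.000010 = -0.546461

d=-0.5465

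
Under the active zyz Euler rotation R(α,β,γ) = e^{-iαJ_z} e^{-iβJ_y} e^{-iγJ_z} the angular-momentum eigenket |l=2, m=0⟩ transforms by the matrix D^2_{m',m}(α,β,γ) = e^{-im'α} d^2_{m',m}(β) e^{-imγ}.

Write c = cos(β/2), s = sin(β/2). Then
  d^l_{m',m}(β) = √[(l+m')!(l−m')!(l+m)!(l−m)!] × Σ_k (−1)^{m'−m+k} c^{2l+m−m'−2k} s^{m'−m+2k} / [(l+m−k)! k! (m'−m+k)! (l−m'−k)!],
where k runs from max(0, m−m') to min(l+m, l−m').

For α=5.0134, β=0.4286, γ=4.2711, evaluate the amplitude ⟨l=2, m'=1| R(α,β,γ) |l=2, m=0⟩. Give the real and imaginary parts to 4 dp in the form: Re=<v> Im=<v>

D^2_{1,0}(5.0134,0.4286,4.2711) = e^{-i·1·5.0134}·d^2_{1,0}(0.4286)·e^{-i·0·4.2711}. Compute d first:
Half-angle: c=0.977125, s=0.212663. N=√(6·1·2·2)=4.898979
k∈{0,1} keeps every argument non-negative
  k=0: (−1)^1·4.8990/(2)·0.9771^3·0.2127^1 = -0.485981
  k=1: (−1)^2·4.8990/(2)·0.9771^1·0.2127^3 = +0.023020
d^2_{1,0}(0.4286) = -0.485981 +0.023020 = -0.462961
Attach z-rotation phases: D = e^{-i(1)(5.0134)}·(-0.462961)·e^{-i(0)(4.2711)} = -0.137262-0.442145i

Re=-0.1373 Im=-0.4421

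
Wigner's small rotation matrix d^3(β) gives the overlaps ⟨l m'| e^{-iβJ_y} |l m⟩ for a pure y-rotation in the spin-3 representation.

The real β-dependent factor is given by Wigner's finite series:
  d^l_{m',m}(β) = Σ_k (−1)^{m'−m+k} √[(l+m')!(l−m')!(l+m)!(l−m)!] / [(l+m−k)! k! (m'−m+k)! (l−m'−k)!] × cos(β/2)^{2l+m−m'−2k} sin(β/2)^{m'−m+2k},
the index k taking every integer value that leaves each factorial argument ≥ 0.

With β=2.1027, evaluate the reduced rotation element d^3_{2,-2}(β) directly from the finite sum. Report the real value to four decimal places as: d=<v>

d=0.2717

d^3_{2,-2}(β=2.1027) via Wigner's sum:
c=cos(2.1027/2)=0.496400, s=sin(2.1027/2)=0.868094; N=√[120·1·1·120]=120.000000
Admissible k: 0..1 (factorial args all ≥0)
  k=0: (−1)^4·120.0000/(24)·0.4964^2·0.8681^4 = +0.699681
  k=1: (−1)^5·120.0000/(120)·0.4964^0·0.8681^6 = -0.427958
d^3_{2,-2}(2.1027) = +0.699681 -0.427958 = +0.271723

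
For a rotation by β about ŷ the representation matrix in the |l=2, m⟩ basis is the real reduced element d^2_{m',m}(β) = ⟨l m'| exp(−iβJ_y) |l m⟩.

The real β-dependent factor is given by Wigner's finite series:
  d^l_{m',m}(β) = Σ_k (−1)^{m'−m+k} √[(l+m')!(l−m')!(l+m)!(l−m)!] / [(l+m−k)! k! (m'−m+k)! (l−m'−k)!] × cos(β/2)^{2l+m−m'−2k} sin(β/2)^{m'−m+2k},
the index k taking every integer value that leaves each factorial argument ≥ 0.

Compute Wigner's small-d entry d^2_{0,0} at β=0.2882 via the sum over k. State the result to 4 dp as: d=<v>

d=0.8788

d^2_{0,0}(β=0.2882) via Wigner's sum:
c=cos(0.2882/2)=0.989636, s=sin(0.2882/2)=0.143602; N=√[2·2·2·2]=4.000000
k∈{0,1,2} keeps every argument non-negative
  k=0: (−1)^0·4.0000/(4)·0.9896^4·0.1436^0 = +0.959182
  k=1: (−1)^1·4.0000/(1)·0.9896^2·0.1436^2 = -0.080785
  k=2: (−1)^2·4.0000/(4)·0.9896^0·0.1436^4 = +0.000425
d^2_{0,0}(0.2882) = +0.959182 -0.080785 +0.000425 = +0.878823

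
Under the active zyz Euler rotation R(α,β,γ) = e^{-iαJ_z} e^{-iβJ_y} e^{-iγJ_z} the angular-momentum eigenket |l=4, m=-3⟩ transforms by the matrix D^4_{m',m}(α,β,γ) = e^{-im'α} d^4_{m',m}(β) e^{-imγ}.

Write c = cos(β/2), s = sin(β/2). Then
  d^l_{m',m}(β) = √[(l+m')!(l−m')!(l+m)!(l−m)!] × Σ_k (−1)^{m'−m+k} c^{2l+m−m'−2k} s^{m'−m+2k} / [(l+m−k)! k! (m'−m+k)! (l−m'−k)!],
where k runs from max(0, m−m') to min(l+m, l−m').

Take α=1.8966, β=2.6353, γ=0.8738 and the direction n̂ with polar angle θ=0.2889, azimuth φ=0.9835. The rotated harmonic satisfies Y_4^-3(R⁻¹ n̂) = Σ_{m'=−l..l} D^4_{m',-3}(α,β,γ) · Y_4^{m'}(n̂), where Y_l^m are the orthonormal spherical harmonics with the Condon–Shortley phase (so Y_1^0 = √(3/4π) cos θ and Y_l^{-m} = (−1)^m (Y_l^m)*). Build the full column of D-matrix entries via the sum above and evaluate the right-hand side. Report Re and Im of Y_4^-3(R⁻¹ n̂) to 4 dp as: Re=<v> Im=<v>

Need the full column D^4_{m',-3} for m'=−4..4 at α=1.8966, β=2.6353, γ=0.8738.
cos(β/2)=0.250451, sin(β/2)=0.968129
d^4_{-4,-3}: single k=1 term ⇒ +0.000169;  D = -0.000120-0.000119i
d^4_{-3,-3}: k∈[0..1] ⇒ +0.000015 -0.001619 = -0.001604;  D = +0.000708-0.001439i
d^4_{-2,-3}: k∈[0..1] ⇒ -0.000224 +0.010037 = +0.009813;  D = +0.009728+0.001286i
d^4_{-1,-3}: k∈[0..1] ⇒ +0.001836 -0.045724 = -0.043888;  D = +0.008478+0.043061i
d^4_{0,-3}: k∈[0..1] ⇒ -0.010580 +0.158088 = +0.147509;  D = -0.127997+0.073319i
d^4_{1,-3}: k∈[0..1] ⇒ +0.045724 -0.409937 = -0.364212;  D = -0.272661-0.241468i
d^4_{2,-3}: k∈[0..1] ⇒ -0.149976 +0.747000 = +0.597024;  D = +0.231940-0.550128i
d^4_{3,-3}: k∈[0..1] ⇒ +0.361530 -0.771732 = -0.410202;  D = +0.409104+0.029997i
d^4_{4,-3}: single k=0 term ⇒ -0.564679;  D = -0.141132-0.546758i
Y_4^{m'}(θ=0.2889,φ=0.9835) and Σ D·Y over m':
  (-0.0001-0.0001i)·(-0.0020+0.0021i)  (+0.0007-0.0014i)·(-0.0272-0.0053i)  (+0.0097+0.0013i)·(-0.0569-0.1361i)  (+0.0085+0.0431i)·(+0.2457-0.3691i)  (-0.1280+0.0733i)·(+0.5272+0.0000i)  (-0.2727-0.2415i)·(-0.2457-0.3691i)  (+0.2319-0.5501i)·(-0.0569+0.1361i)  (+0.4091+0.0300i)·(+0.0272-0.0053i)  (-0.1411-0.5468i)·(-0.0020-0.0021i)
Y_4^-3(R⁻¹ n̂) = +0.000058+0.267648i

Re=0.0001 Im=0.2676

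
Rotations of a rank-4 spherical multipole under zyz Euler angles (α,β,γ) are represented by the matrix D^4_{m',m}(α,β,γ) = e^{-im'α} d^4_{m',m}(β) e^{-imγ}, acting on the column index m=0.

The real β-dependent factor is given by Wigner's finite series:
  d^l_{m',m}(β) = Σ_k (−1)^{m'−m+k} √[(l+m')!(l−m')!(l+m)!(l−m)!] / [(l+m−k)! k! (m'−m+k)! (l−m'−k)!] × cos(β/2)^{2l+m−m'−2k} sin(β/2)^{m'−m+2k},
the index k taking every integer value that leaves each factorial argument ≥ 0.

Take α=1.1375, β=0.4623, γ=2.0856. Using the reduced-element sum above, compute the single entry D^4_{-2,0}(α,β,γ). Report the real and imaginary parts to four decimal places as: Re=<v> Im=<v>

First d^4_{-2,0}(β=0.4623), then the phase factors e^{-i(-2)α} and e^{-i(0)γ}:
With c≡cos(β/2)=0.973404 and s≡sin(β/2)=0.229097, N=[2·720·24·24]^{1/2}=910.735966
k∈{2,3,4} keeps every argument non-negative
  k=2: (−1)^0·910.7360/(96)·0.9734^6·0.2291^2 = +0.423563
  k=3: (−1)^1·910.7360/(36)·0.9734^4·0.2291^4 = -0.062566
  k=4: (−1)^2·910.7360/(96)·0.9734^2·0.2291^6 = +0.001300
d^4_{-2,0}(0.4623) = +0.423563 -0.062566 +0.001300 = +0.362296
Attach z-rotation phases: D = e^{-i(-2)(1.1375)}·(+0.362296)·e^{-i(0)(2.0856)} = -0.234561+0.276116i

Re=-0.2346 Im=0.2761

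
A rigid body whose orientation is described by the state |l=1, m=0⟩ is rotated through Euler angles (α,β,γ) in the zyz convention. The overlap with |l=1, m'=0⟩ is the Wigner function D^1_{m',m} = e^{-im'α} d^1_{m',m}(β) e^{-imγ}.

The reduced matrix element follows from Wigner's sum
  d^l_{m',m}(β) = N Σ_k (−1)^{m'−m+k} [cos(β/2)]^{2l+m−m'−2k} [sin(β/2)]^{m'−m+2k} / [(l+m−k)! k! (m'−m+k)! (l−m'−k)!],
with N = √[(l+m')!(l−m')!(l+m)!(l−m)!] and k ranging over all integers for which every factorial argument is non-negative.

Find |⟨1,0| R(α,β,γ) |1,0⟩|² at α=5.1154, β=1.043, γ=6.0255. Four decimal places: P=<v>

First d^1_{0,0}(β=1.043), then the phase factors e^{-i(0)α} and e^{-i(0)γ}:
Half-angle: c=0.867073, s=0.498181. N=√(1·1·1·1)=1.000000
The bounds max(0,m−m')=0 and min(l+m,l−m')=1 give 2 terms
  k=0: (−1)^0·1.0000/(1)·0.8671^2·0.4982^0 = +0.751815
  k=1: (−1)^1·1.0000/(1)·0.8671^0·0.4982^2 = -0.248185
d^1_{0,0}(1.043) = +0.751815 -0.248185 = +0.503631
|D^1_{0,0}|² = |d^1_{0,0}(β)|² = (+0.503631)² = 0.253644 (the z-rotation phases have unit modulus)

P=0.2536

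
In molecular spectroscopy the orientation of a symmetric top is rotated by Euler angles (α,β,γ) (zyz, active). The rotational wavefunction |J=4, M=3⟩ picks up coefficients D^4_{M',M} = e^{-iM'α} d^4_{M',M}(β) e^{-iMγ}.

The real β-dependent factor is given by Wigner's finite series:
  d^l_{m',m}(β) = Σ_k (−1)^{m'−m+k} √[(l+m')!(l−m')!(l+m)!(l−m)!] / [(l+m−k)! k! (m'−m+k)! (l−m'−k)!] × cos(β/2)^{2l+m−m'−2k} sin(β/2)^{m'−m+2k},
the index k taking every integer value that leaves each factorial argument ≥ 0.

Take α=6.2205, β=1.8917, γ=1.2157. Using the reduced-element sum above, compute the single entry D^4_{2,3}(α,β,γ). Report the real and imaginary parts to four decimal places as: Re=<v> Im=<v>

D^4_{2,3}(6.2205,1.8917,1.2157) = e^{-i·2·6.2205}·d^4_{2,3}(1.8917)·e^{-i·3·1.2157}. Compute d first:
With c≡cos(β/2)=0.585054 and s≡sin(β/2)=0.810995, N=[720·2·5040·1]^{1/2}=2693.993318
The bounds max(0,m−m')=1 and min(l+m,l−m')=2 give 2 terms
  k=1: (−1)^0·2693.9933/(720)·0.5851^7·0.8110^1 = +0.071195
  k=2: (−1)^1·2693.9933/(240)·0.5851^5·0.8110^3 = -0.410410
d^4_{2,3}(1.8917) = +0.071195 -0.410410 = -0.339214
Attach z-rotation phases: D = e^{-i(2)(6.2205)}·(-0.339214)·e^{-i(3)(1.2157)} = +0.314999-0.125865i

Re=0.3150 Im=-0.1259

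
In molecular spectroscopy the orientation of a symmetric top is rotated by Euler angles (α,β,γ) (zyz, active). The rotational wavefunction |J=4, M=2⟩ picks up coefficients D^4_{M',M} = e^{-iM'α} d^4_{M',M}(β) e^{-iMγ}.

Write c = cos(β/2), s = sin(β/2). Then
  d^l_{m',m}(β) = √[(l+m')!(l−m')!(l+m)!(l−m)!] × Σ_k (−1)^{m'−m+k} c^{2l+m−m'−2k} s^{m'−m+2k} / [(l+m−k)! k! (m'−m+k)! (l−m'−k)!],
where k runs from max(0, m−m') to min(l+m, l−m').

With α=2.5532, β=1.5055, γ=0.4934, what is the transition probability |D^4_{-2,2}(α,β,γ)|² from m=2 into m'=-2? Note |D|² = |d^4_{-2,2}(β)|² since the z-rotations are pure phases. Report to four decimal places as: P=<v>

P=0.1054

D^4_{-2,2}(2.5532,1.5055,0.4934) = e^{-i·-2·2.5532}·d^4_{-2,2}(1.5055)·e^{-i·2·0.4934}. Compute d first:
c=cos(1.5055/2)=0.729812, s=sin(1.5055/2)=0.683648; N=√[2·720·720·2]=1440.000000
The bounds max(0,m−m')=4 and min(l+m,l−m')=6 give 3 terms
  k=4: (−1)^0·1440.0000/(96)·0.7298^4·0.6836^4 = +0.929534
  k=5: (−1)^1·1440.0000/(120)·0.7298^2·0.6836^6 = -0.652528
  k=6: (−1)^2·1440.0000/(1440)·0.7298^0·0.6836^8 = +0.047716
d^4_{-2,2}(1.5055) = +0.929534 -0.652528 +0.047716 = +0.324722
|D^4_{-2,2}|² = |d^4_{-2,2}(β)|² = (+0.324722)² = 0.105444 (the z-rotation phases have unit modulus)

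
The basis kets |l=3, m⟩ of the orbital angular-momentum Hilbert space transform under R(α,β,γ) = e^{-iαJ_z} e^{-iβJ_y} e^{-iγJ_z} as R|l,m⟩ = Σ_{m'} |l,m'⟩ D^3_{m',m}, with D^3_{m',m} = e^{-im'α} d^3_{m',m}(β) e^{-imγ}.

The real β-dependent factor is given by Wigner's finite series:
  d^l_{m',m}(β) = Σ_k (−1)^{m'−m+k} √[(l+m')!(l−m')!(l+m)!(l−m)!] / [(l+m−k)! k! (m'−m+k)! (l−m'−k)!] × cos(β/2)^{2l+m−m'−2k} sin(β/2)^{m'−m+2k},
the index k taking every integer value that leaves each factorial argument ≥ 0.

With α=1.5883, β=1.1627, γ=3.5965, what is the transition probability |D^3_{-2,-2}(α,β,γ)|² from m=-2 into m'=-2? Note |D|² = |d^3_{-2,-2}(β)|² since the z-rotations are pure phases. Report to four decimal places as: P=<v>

P=0.1559

First d^3_{-2,-2}(β=1.1627), then the phase factors e^{-i(-2)α} and e^{-i(-2)γ}:
With c≡cos(β/2)=0.835722 and s≡sin(β/2)=0.549153, N=[1·120·1·120]^{1/2}=120.000000
Admissible k: 0..1 (factorial args all ≥0)
  k=0: (−1)^0·120.0000/(120)·0.8357^6·0.5492^0 = +0.340699
  k=1: (−1)^1·120.0000/(24)·0.8357^4·0.5492^2 = -0.735536
d^3_{-2,-2}(1.1627) = +0.340699 -0.735536 = -0.394836
|D^3_{-2,-2}|² = |d^3_{-2,-2}(β)|² = (-0.394836)² = 0.155896 (the z-rotation phases have unit modulus)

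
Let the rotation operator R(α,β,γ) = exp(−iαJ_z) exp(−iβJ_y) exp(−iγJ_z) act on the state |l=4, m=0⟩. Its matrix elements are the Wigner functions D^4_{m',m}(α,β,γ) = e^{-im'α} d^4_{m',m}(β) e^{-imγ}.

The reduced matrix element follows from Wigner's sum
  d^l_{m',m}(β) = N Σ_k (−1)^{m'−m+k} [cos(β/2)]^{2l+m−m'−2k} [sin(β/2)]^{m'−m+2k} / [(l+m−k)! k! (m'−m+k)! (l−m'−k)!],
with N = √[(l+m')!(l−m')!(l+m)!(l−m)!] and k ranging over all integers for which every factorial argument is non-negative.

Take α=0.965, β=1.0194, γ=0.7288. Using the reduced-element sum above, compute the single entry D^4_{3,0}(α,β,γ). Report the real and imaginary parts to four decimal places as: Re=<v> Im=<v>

Re=0.4644 Im=0.1169

First d^4_{3,0}(β=1.0194), then the phase factors e^{-i(3)α} and e^{-i(0)γ}:
c=cos(1.0194/2)=0.872891, s=sin(1.0194/2)=0.487915; N=√[5040·1·24·24]=1703.830978
k: max(0,(0)−(3))=0 … min(4+(0),4−(3))=1
  k=0: (−1)^3·1703.8310/(144)·0.8729^5·0.4879^3 = -0.696462
  k=1: (−1)^4·1703.8310/(144)·0.8729^3·0.4879^5 = +0.217604
d^4_{3,0}(1.0194) = -0.696462 +0.217604 = -0.478858
D = (-0.969750-0.244101i)·(-0.478858)·(+1.000000+0.000000i) = +0.464373+0.116890i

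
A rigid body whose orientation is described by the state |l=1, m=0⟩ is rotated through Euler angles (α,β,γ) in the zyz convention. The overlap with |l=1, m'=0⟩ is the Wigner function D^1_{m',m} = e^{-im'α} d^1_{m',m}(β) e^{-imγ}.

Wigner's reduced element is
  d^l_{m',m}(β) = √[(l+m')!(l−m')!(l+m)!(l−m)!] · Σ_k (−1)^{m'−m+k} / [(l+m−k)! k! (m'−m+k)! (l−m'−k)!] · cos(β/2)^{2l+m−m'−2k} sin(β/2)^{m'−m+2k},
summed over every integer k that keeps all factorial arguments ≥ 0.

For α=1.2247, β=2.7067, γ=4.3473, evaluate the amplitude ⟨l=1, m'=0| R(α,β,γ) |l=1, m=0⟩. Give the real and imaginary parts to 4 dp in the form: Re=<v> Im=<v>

Re=-0.9069 Im=0.0000

First d^1_{0,0}(β=2.7067), then the phase factors e^{-i(0)α} and e^{-i(0)γ}:
Half-angle: c=0.215737, s=0.976452. N=√(1·1·1·1)=1.000000
k: max(0,(0)−(0))=0 … min(1+(0),1−(0))=1
  k=0: (−1)^0·1.0000/(1)·0.2157^2·0.9765^0 = +0.046542
  k=1: (−1)^1·1.0000/(1)·0.2157^0·0.9765^2 = -0.953458
d^1_{0,0}(2.7067) = +0.046542 -0.953458 = -0.906915
Phases: e^{-i·(0)·1.2247}=+1.000000+0.000000i, e^{-i·(0)·4.3473}=+1.000000+0.000000i ⇒ D=-0.906915+0.000000i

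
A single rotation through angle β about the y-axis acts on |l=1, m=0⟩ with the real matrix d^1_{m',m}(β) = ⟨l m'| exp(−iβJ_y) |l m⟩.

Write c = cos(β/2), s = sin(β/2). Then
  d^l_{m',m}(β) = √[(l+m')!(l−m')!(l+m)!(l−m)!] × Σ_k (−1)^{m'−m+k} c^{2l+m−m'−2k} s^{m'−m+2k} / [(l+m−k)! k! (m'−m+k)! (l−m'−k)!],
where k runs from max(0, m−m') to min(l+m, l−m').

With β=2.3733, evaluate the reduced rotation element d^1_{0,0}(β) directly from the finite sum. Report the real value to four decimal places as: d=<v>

d=-0.7191

d^1_{0,0}(β=2.3733) via Wigner's sum:
With c≡cos(β/2)=0.374768 and s≡sin(β/2)=0.927119, N=[1·1·1·1]^{1/2}=1.000000
k∈{0,1} keeps every argument non-negative
  k=0: (−1)^0·1.0000/(1)·0.3748^2·0.9271^0 = +0.140451
  k=1: (−1)^1·1.0000/(1)·0.3748^0·0.9271^2 = -0.859549
d^1_{0,0}(2.3733) = +0.140451 -0.859549 = -0.719098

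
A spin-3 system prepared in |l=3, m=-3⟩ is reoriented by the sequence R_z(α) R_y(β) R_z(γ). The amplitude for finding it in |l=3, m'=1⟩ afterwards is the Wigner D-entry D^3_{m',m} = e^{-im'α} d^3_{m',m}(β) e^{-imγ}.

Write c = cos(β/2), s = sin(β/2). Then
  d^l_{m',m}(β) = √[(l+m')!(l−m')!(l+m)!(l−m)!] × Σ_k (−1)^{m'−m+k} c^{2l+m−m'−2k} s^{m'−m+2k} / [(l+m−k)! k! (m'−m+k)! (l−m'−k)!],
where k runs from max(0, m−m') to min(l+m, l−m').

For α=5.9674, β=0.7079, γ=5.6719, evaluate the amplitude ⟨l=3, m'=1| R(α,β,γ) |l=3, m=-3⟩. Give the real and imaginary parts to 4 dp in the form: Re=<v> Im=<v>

First d^3_{1,-3}(β=0.7079), then the phase factors e^{-i(1)α} and e^{-i(-3)γ}:
Half-angle: c=0.938011, s=0.346606. N=√(24·2·1·720)=185.903201
k: max(0,(-3)−(1))=0 … min(3+(-3),3−(1))=0
  k=0: (−1)^4·185.9032/(48)·0.9380^2·0.3466^4 = +0.049182
d^3_{1,-3}(0.7079) = +0.049182
Phases: e^{-i·(1)·5.9674}=+0.950553+0.310563i, e^{-i·(-3)·5.6719}=-0.260036-0.965599i ⇒ D=+0.002592-0.049113i

Re=0.0026 Im=-0.0491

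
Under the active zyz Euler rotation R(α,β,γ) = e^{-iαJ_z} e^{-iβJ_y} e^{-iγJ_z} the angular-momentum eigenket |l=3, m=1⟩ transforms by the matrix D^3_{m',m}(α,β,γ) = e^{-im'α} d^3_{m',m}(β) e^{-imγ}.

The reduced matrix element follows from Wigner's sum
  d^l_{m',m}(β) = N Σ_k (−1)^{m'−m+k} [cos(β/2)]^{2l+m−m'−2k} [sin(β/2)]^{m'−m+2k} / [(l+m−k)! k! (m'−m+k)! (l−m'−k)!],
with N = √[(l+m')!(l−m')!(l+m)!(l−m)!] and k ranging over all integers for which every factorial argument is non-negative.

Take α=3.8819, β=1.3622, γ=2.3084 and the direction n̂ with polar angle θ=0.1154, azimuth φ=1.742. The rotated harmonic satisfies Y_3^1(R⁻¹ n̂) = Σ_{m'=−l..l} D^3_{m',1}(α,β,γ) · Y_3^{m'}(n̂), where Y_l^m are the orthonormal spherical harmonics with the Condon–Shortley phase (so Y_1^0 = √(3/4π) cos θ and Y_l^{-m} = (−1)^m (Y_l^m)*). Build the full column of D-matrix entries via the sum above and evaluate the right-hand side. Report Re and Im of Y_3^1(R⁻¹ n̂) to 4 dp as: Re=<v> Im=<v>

Re=0.1708 Im=0.2296

Need the full column D^3_{m',1} for m'=−3..3 at α=3.8819, β=1.3622, γ=2.3084.
cos(β/2)=0.776881, sin(β/2)=0.629648
d^3_{-3,1}: single k=4 term ⇒ +0.367405;  D = -0.366000+0.032099i
d^3_{-2,1}: k∈[3..4] ⇒ +0.740263 -0.243133 = +0.497131;  D = +0.336313-0.366104i
d^3_{-1,1}: k∈[2..4] ⇒ +0.866491 -0.758909 +0.062314 = +0.169896;  D = -0.000459+0.169895i
d^3_{0,1}: k∈[1..3] ⇒ +0.617248 -1.216377 +0.266338 = -0.332790;  D = +0.223807+0.246292i
d^3_{1,1}: k∈[0..2] ⇒ +0.219850 -1.155321 +0.569182 = -0.366290;  D = -0.364711-0.033974i
d^3_{2,1}: k∈[0..1] ⇒ -0.563468 +0.740263 = +0.176795;  D = -0.141019+0.106631i
d^3_{3,1}: single k=0 term ⇒ +0.559317;  D = +0.101822-0.549971i
Y_3^{m'}(θ=0.1154,φ=1.742) and Σ D·Y over m':
  (-0.3660+0.0321i)·(+0.0003+0.0006i)  (+0.3363-0.3661i)·(-0.0127+0.0045i)  (-0.0005+0.1699i)·(-0.0249-0.1442i)  (+0.2238+0.2463i)·(+0.7168+0.0000i)  (-0.3647-0.0340i)·(+0.0249-0.1442i)  (-0.1410+0.1066i)·(-0.0127-0.0045i)  (+0.1018-0.5500i)·(-0.0003+0.0006i)
Y_3^1(R⁻¹ n̂) = +0.170751+0.229617i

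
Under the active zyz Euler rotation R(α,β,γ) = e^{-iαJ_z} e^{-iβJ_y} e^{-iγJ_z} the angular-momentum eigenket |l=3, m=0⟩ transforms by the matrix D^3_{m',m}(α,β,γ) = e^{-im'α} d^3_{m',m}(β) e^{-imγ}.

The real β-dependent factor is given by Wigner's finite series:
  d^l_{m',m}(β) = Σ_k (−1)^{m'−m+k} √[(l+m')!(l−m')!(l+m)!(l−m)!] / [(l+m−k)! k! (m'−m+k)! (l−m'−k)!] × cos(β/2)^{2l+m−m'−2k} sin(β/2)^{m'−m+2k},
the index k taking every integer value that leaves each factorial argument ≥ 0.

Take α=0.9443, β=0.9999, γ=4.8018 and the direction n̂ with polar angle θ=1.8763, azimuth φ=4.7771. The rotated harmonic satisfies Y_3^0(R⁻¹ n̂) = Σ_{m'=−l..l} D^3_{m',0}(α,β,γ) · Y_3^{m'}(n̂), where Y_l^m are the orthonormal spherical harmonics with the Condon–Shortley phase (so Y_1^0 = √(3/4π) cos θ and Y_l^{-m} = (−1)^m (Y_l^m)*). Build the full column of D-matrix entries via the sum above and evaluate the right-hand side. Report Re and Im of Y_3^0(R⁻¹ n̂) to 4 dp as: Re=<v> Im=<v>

Need the full column D^3_{m',0} for m'=−3..3 at α=0.9443, β=0.9999, γ=4.8018.
cos(β/2)=0.877607, sin(β/2)=0.479382
d^3_{-3,0}: single k=3 term ⇒ +0.333011;  D = -0.317270+0.101173i
d^3_{-2,0}: k∈[2..3] ⇒ +0.746660 -0.222785 = +0.523875;  D = -0.163701+0.497641i
d^3_{-1,0}: k∈[1..3] ⇒ +0.864512 -0.773848 +0.076966 = +0.167630;  D = +0.098283+0.135795i
d^3_{0,0}: k∈[0..3] ⇒ +0.456877 -1.226887 +0.366073 -0.012136 = -0.416074;  D = -0.416074+0.000000i
d^3_{1,0}: k∈[0..2] ⇒ -0.864512 +0.773848 -0.076966 = -0.167630;  D = -0.098283+0.135795i
d^3_{2,0}: k∈[0..1] ⇒ +0.746660 -0.222785 = +0.523875;  D = -0.163701-0.497641i
d^3_{3,0}: single k=0 term ⇒ -0.333011;  D = +0.317270+0.101173i
Y_3^{m'}(θ=1.8763,φ=4.7771) and Σ D·Y over m':
  (-0.3173+0.1012i)·(-0.0698-0.3551i)  (-0.1637+0.4976i)·(+0.2772-0.0361i)  (+0.0983+0.1358i)·(-0.0109-0.1684i)  (-0.4161+0.0000i)·(+0.2860+0.0000i)  (-0.0983+0.1358i)·(+0.0109-0.1684i)  (-0.1637-0.4976i)·(+0.2772+0.0361i)  (+0.3173+0.1012i)·(+0.0698-0.3551i)
Y_3^0(R⁻¹ n̂) = -0.014074+0.000000i

Re=-0.0141 Im=0.0000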